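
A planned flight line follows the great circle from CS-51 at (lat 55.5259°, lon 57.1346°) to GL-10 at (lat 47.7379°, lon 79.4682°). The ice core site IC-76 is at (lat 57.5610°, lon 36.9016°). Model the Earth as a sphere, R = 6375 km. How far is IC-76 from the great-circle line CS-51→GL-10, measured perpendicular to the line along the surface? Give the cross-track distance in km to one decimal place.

32.2 km

δ₁₃ = central angle CS-51→IC-76 = 0.197123 rad  (haversine)
θ₁₃ = bearing CS-51→IC-76 = 288.702°,  θ₁₂ = bearing CS-51→GL-10 = 110.179°
dₓₜ = R·arcsin(sin δ₁₃ · sin(θ₁₃ − θ₁₂)) = 6375·arcsin(0.19585·sin(178.523°)) = 32.179 km
|dₓₜ| = 32.179 km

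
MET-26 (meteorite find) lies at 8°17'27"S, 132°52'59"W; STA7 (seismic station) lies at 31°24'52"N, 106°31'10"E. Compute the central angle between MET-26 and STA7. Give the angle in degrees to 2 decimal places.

MET-26: φ = -8.29083°, λ = -132.88306°
STA7: φ = +31.41444°, λ = +106.51944°
Δφ = 39.7053°,  Δλ = -120.5975°
a = sin²(Δφ/2) + cos φ₁ cos φ₂ sin²(Δλ/2) = 0.752507
c = 2·arcsin(√a) = 2.100194 rad = 120.3322°

120.33°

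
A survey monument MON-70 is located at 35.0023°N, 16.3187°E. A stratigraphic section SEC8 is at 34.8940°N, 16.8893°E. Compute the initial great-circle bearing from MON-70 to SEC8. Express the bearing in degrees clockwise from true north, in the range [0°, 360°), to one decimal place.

102.9°

Δλ = 0.5706°
y = sin Δλ · cos φ₂ = 0.008168
x = cos φ₁ sin φ₂ − sin φ₁ cos φ₂ cos Δλ = -0.001867
θ = atan2(y, x) = 102.8739° → 102.8739° (mod 360°)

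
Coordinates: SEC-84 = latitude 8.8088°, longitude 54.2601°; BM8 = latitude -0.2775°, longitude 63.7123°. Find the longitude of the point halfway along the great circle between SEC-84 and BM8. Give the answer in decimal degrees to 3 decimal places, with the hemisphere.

59.014°E

Bx = cos φ₂ cos Δλ = 0.986411,  By = cos φ₂ sin Δλ = 0.164223
φₘ = atan2(sin φ₁ + sin φ₂, √((cos φ₁ + Bx)² + By²)) = 4.28015°
λₘ = λ₁ + atan2(By, cos φ₁ + Bx) = 59.01427°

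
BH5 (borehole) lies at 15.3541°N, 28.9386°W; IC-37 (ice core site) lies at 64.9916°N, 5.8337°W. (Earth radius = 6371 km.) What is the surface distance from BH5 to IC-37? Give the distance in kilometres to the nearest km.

5788 km

Δφ = 49.6375°,  Δλ = 23.1049°
a = sin²(Δφ/2) + cos φ₁ cos φ₂ sin²(Δλ/2) = 0.192539
c = 2·arcsin(√a) = 0.908509 rad = 52.0538°
d = R·c = 6371 × 0.908509 = 5788.1 km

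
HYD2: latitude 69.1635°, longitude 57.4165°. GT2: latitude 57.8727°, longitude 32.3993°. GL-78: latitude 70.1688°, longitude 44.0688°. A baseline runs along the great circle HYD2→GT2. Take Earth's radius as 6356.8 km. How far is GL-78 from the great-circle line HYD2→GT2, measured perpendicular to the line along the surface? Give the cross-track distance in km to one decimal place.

413.8 km

δ₁₃ = central angle HYD2→GL-78 = 0.082651 rad  (haversine)
θ₁₃ = bearing HYD2→GL-78 = 288.437°,  θ₁₂ = bearing HYD2→GT2 = 236.446°
dₓₜ = R·arcsin(sin δ₁₃ · sin(θ₁₃ − θ₁₂)) = 6356.8·arcsin(0.08256·sin(51.991°)) = 413.787 km
|dₓₜ| = 413.787 km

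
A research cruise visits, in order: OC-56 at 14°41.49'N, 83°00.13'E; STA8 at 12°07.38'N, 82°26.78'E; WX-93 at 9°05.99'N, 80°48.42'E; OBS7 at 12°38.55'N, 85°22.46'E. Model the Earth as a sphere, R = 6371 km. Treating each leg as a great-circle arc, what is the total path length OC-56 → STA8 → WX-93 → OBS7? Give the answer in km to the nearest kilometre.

1308 km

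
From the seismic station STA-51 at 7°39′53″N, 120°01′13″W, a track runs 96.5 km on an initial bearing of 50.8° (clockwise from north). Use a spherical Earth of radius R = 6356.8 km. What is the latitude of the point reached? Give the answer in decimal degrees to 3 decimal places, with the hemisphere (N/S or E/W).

8.214°N

STA-51: φ = +7.66472°, λ = -120.02028°
δ = d/R = 96.5/6356.8 = 0.015181 rad
φ₂ = arcsin(sin φ₁ cos δ + cos φ₁ sin δ cos θ)
   = arcsin(0.13338·0.99988 + 0.99107·0.01518·0.63203) = 8.21390°
λ₂ = λ₁ + atan2(sin θ sin δ cos φ₁, cos δ − sin φ₁ sin φ₂) = -119.33927°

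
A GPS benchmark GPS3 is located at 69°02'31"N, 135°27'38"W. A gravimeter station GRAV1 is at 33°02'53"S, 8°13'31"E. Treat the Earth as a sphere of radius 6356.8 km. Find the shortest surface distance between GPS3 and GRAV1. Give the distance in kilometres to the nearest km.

15384 km

GPS3: φ = +69.04194°, λ = -135.46056°
GRAV1: φ = -33.04806°, λ = +8.22528°
Δφ = -102.0900°,  Δλ = 143.6858°
a = sin²(Δφ/2) + cos φ₁ cos φ₂ sin²(Δλ/2) = 0.875425
c = 2·arcsin(√a) = 2.420144 rad = 138.6641°
d = R·c = 6356.8 × 2.420144 = 15384.4 km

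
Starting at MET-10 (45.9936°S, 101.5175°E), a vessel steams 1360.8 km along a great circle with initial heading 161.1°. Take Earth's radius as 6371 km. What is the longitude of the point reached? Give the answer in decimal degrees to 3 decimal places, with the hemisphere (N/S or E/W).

δ = d/R = 1360.8/6371 = 0.213593 rad
φ₂ = arcsin(sin φ₁ cos δ + cos φ₁ sin δ cos θ)
   = arcsin(-0.71926·0.97728 + 0.69474·0.21197·-0.94609) = -57.37775°
λ₂ = λ₁ + atan2(sin θ sin δ cos φ₁, cos δ − sin φ₁ sin φ₂) = 108.83478°

108.835°E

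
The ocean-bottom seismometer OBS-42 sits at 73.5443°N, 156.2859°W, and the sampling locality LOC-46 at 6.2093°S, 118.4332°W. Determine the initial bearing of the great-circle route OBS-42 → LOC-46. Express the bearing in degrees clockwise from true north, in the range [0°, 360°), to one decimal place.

142.1°

Δλ = 37.8527°
y = sin Δλ · cos φ₂ = 0.610034
x = cos φ₁ sin φ₂ − sin φ₁ cos φ₂ cos Δλ = -0.783445
θ = atan2(y, x) = 142.0937° → 142.0937° (mod 360°)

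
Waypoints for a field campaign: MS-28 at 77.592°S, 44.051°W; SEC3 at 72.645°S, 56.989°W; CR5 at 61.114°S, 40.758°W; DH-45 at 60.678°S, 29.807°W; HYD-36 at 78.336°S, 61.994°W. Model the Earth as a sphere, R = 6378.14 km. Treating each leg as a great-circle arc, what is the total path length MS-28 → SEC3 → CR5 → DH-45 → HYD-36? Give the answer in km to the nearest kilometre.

4974 km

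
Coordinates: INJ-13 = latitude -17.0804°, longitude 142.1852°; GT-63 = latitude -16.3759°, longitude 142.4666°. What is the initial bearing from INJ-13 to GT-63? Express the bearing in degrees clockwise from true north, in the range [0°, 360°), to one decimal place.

21.0°

Δλ = 0.2814°
y = sin Δλ · cos φ₂ = 0.004712
x = cos φ₁ sin φ₂ − sin φ₁ cos φ₂ cos Δλ = 0.012292
θ = atan2(y, x) = 20.9739° → 20.9739° (mod 360°)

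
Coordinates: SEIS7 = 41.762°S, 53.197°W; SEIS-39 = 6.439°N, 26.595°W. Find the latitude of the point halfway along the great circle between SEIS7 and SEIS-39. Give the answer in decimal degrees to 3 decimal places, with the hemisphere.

Bx = cos φ₂ cos Δλ = 0.888498,  By = cos φ₂ sin Δλ = 0.444966
φₘ = atan2(sin φ₁ + sin φ₂, √((cos φ₁ + Bx)² + By²)) = -18.10732°
λₘ = λ₁ + atan2(By, cos φ₁ + Bx) = -37.96748°

18.107°S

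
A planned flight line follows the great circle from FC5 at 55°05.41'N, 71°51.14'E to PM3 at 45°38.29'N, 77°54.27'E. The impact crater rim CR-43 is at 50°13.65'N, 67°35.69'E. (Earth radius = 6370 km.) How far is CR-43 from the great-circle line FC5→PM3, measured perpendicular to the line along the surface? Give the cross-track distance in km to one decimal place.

496.5 km

FC5: φ = +55.09017°, λ = +71.85233°
PM3: φ = +45.63817°, λ = +77.90450°
CR-43: φ = +50.22750°, λ = +67.59483°
δ₁₃ = central angle FC5→CR-43 = 0.096053 rad  (haversine)
θ₁₃ = bearing FC5→CR-43 = 209.684°,  θ₁₂ = bearing FC5→PM3 = 155.402°
dₓₜ = R·arcsin(sin δ₁₃ · sin(θ₁₃ − θ₁₂)) = 6370·arcsin(0.09591·sin(54.282°)) = 496.509 km
|dₓₜ| = 496.509 km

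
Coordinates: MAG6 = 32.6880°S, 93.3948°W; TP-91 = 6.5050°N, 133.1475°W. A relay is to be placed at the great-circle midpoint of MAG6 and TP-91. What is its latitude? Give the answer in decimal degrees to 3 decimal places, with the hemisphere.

Bx = cos φ₂ cos Δλ = 0.763862,  By = cos φ₂ sin Δλ = -0.635358
φₘ = atan2(sin φ₁ + sin φ₂, √((cos φ₁ + Bx)² + By²)) = -13.88360°
λₘ = λ₁ + atan2(By, cos φ₁ + Bx) = -114.98559°

13.884°S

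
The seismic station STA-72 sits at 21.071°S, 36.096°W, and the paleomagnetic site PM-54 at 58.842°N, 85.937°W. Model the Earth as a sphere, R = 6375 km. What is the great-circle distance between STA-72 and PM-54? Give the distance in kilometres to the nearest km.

Δφ = 79.9130°,  Δλ = -49.8410°
a = sin²(Δφ/2) + cos φ₁ cos φ₂ sin²(Δλ/2) = 0.498148
c = 2·arcsin(√a) = 1.567091 rad = 89.7877°
d = R·c = 6375 × 1.567091 = 9990.2 km

9990 km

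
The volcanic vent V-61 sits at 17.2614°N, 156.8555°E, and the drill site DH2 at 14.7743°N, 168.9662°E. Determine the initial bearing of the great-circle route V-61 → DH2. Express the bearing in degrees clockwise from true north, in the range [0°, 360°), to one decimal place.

100.3°

Δλ = 12.1107°
y = sin Δλ · cos φ₂ = 0.202865
x = cos φ₁ sin φ₂ − sin φ₁ cos φ₂ cos Δλ = -0.037009
θ = atan2(y, x) = 100.3388° → 100.3388° (mod 360°)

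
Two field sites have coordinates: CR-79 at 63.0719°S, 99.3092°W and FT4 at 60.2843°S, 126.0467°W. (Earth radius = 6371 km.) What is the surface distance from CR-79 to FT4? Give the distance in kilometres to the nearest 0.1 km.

1432.9 km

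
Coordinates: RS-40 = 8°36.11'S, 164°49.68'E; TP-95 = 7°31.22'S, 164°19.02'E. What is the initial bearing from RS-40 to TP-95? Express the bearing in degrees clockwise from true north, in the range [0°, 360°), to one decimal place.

334.9°

RS-40: φ = -8.60183°, λ = +164.82800°
TP-95: φ = -7.52033°, λ = +164.31700°
Δλ = -0.5110°
y = sin Δλ · cos φ₂ = -0.008842
x = cos φ₁ sin φ₂ − sin φ₁ cos φ₂ cos Δλ = 0.018869
θ = atan2(y, x) = -25.1076° → 334.8924° (mod 360°)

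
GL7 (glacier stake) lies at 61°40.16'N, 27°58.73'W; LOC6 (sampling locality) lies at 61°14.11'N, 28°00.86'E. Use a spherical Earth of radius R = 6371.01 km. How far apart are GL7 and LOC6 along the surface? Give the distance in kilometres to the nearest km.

2883 km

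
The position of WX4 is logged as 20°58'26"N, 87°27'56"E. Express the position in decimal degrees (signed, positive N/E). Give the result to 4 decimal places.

+20.9739°, +87.4656°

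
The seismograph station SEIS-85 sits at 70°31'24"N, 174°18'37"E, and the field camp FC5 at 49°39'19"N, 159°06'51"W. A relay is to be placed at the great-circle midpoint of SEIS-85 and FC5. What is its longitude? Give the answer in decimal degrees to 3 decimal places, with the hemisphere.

SEIS-85: φ = +70.52333°, λ = +174.31028°
FC5: φ = +49.65528°, λ = -159.11417°
Bx = cos φ₂ cos Δλ = 0.578986,  By = cos φ₂ sin Δλ = 0.289625
φₘ = atan2(sin φ₁ + sin φ₂, √((cos φ₁ + Bx)² + By²)) = 60.68709°
λₘ = λ₁ + atan2(By, cos φ₁ + Bx) = -168.07874°

168.079°W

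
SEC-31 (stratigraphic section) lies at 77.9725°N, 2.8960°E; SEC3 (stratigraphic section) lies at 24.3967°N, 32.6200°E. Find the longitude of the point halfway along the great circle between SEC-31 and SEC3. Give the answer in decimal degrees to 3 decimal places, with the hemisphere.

Bx = cos φ₂ cos Δλ = 0.790880,  By = cos φ₂ sin Δλ = 0.451549
φₘ = atan2(sin φ₁ + sin φ₂, √((cos φ₁ + Bx)² + By²)) = 51.75268°
λₘ = λ₁ + atan2(By, cos φ₁ + Bx) = 27.21340°

27.213°E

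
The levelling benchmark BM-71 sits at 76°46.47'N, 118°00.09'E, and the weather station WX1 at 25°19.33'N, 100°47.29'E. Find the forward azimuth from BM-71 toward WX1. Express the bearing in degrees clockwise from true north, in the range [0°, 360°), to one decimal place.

199.8°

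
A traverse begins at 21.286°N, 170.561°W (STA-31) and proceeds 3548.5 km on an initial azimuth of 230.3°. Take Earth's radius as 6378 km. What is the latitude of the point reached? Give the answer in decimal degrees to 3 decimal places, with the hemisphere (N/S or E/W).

0.347°S

δ = d/R = 3548.5/6378 = 0.556366 rad
φ₂ = arcsin(sin φ₁ cos δ + cos φ₁ sin δ cos θ)
   = arcsin(0.36302·0.84918 + 0.93178·0.52810·-0.63877) = -0.34665°
λ₂ = λ₁ + atan2(sin θ sin δ cos φ₁, cos δ − sin φ₁ sin φ₂) = 165.46450°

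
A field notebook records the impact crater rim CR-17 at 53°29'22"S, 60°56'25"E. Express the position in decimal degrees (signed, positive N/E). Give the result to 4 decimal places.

lat: 53.4894° S → -53.4894°
lon: 60.9403° E → +60.9403°

-53.4894°, +60.9403°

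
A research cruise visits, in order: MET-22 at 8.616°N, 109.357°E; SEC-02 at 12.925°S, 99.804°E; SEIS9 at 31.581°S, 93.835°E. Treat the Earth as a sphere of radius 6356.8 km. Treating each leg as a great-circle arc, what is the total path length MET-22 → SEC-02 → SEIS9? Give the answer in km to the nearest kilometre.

MET-22→SEC-02: c = 0.410825 rad, d = 2611.54 km
SEC-02→SEIS9: c = 0.339400 rad, d = 2157.50 km
Total = 2611.54 + 2157.50 = 4769.04 km

4769 km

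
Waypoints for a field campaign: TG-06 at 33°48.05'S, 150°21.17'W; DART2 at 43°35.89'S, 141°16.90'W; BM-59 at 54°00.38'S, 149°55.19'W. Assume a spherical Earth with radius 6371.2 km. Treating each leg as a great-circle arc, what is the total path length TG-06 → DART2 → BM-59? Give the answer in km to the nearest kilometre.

2659 km

TG-06: φ = -33.80083°, λ = -150.35283°
DART2: φ = -43.59817°, λ = -141.28167°
BM-59: φ = -54.00633°, λ = -149.91983°
TG-06→DART2: c = 0.210678 rad, d = 1342.27 km
DART2→BM-59: c = 0.206679 rad, d = 1316.79 km
Total = 1342.27 + 1316.79 = 2659.06 km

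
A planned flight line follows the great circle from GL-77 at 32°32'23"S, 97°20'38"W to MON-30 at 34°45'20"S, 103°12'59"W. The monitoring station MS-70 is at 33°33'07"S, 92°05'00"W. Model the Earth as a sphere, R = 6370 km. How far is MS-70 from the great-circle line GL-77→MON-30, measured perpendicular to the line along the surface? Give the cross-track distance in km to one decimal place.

325.4 km

GL-77: φ = -32.53972°, λ = -97.34389°
MON-30: φ = -34.75556°, λ = -103.21639°
MS-70: φ = -33.55194°, λ = -92.08333°
δ₁₃ = central angle GL-77→MS-70 = 0.078953 rad  (haversine)
θ₁₃ = bearing GL-77→MS-70 = 104.354°,  θ₁₂ = bearing GL-77→MON-30 = 244.009°
dₓₜ = R·arcsin(sin δ₁₃ · sin(θ₁₃ − θ₁₂)) = 6370·arcsin(0.07887·sin(-139.655°)) = -325.399 km
|dₓₜ| = 325.399 km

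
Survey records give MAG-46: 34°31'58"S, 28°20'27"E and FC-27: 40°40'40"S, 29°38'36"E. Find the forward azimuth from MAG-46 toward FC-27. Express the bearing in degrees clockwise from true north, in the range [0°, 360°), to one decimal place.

MAG-46: φ = -34.53278°, λ = +28.34083°
FC-27: φ = -40.67778°, λ = +29.64333°
Δλ = 1.3025°
y = sin Δλ · cos φ₂ = 0.017239
x = cos φ₁ sin φ₂ − sin φ₁ cos φ₂ cos Δλ = -0.107156
θ = atan2(y, x) = 170.8608° → 170.8608° (mod 360°)

170.9°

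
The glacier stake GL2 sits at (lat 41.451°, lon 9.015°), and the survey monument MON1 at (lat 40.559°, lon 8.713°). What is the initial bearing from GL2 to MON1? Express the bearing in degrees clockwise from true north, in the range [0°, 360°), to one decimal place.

Δλ = -0.3020°
y = sin Δλ · cos φ₂ = -0.004004
x = cos φ₁ sin φ₂ − sin φ₁ cos φ₂ cos Δλ = -0.015561
θ = atan2(y, x) = -165.5684° → 194.4316° (mod 360°)

194.4°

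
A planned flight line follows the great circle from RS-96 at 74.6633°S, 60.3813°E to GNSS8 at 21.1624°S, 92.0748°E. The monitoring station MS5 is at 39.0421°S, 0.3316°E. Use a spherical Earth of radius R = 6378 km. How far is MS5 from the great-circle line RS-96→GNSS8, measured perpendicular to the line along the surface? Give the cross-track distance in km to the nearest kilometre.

4645 km

δ₁₃ = central angle RS-96→MS5 = 0.781272 rad  (haversine)
θ₁₃ = bearing RS-96→MS5 = 287.125°,  θ₁₂ = bearing RS-96→GNSS8 = 36.187°
dₓₜ = R·arcsin(sin δ₁₃ · sin(θ₁₃ − θ₁₂)) = 6378·arcsin(0.70418·sin(250.938°)) = -4644.821 km
|dₓₜ| = 4644.821 km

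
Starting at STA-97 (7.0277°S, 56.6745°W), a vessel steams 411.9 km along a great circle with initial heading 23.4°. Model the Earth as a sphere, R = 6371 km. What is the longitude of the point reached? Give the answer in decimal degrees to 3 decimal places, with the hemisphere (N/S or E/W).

55.201°W

δ = d/R = 411.9/6371 = 0.064652 rad
φ₂ = arcsin(sin φ₁ cos δ + cos φ₁ sin δ cos θ)
   = arcsin(-0.12235·0.99791 + 0.99249·0.06461·0.91775) = -3.62611°
λ₂ = λ₁ + atan2(sin θ sin δ cos φ₁, cos δ − sin φ₁ sin φ₂) = -55.20126°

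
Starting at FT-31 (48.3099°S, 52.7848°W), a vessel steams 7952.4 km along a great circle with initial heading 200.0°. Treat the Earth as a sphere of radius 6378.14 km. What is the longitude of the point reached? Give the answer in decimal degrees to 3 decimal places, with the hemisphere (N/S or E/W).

δ = d/R = 7952.4/6378.14 = 1.246821 rad
φ₂ = arcsin(sin φ₁ cos δ + cos φ₁ sin δ cos θ)
   = arcsin(-0.74675·0.31834 + 0.66510·0.94798·-0.93969) = -56.11895°
λ₂ = λ₁ + atan2(sin θ sin δ cos φ₁, cos δ − sin φ₁ sin φ₂) = 162.77867°

162.779°E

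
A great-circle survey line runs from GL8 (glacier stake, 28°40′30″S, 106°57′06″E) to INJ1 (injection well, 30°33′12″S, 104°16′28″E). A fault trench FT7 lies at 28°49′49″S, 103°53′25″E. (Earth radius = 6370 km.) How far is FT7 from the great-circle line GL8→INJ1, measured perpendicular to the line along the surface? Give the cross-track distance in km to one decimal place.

GL8: φ = -28.67500°, λ = +106.95167°
INJ1: φ = -30.55333°, λ = +104.27444°
FT7: φ = -28.83028°, λ = +103.89028°
δ₁₃ = central angle GL8→FT7 = 0.046920 rad  (haversine)
θ₁₃ = bearing GL8→FT7 = 265.953°,  θ₁₂ = bearing GL8→INJ1 = 230.441°
dₓₜ = R·arcsin(sin δ₁₃ · sin(θ₁₃ − θ₁₂)) = 6370·arcsin(0.04690·sin(35.513°)) = 173.574 km
|dₓₜ| = 173.574 km

173.6 km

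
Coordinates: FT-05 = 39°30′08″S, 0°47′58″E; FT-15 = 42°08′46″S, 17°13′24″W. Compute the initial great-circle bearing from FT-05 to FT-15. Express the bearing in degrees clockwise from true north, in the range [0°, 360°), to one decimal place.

253.2°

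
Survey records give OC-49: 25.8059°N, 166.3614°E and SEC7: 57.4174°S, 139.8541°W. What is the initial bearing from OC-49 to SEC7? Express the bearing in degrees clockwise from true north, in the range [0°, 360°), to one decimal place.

154.2°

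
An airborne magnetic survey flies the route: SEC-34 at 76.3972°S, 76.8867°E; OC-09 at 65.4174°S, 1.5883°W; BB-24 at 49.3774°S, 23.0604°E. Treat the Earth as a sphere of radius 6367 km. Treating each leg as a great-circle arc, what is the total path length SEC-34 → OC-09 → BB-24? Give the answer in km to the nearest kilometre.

SEC-34→OC-09: c = 0.443157 rad, d = 2821.58 km
OC-09→BB-24: c = 0.358598 rad, d = 2283.19 km
Total = 2821.58 + 2283.19 = 5104.78 km

5105 km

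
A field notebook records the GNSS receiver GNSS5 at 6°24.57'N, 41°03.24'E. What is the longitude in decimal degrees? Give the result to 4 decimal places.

41.0540°E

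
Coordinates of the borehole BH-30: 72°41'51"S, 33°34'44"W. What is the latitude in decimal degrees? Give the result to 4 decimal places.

72° + 41′/60 + 51″/3600 = 72 + 0.68333 + 0.01417 = 72.6975°

72.6975°S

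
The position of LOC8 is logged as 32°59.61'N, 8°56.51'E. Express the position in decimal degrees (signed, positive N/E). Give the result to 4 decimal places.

lat: 32.9935° N → +32.9935°
lon: 8.9418° E → +8.9418°

+32.9935°, +8.9418°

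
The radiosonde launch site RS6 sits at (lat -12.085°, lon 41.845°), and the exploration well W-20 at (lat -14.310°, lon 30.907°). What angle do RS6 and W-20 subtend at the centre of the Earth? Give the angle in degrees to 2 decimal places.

Δφ = -2.2250°,  Δλ = -10.9380°
a = sin²(Δφ/2) + cos φ₁ cos φ₂ sin²(Δλ/2) = 0.008984
c = 2·arcsin(√a) = 0.189848 rad = 10.8775°

10.88°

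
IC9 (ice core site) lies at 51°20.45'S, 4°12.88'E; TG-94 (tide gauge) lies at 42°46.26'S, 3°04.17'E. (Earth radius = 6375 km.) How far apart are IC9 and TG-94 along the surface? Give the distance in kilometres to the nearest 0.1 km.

IC9: φ = -51.34083°, λ = +4.21467°
TG-94: φ = -42.77100°, λ = +3.06950°
Δφ = 8.5698°,  Δλ = -1.1452°
a = sin²(Δφ/2) + cos φ₁ cos φ₂ sin²(Δλ/2) = 0.005628
c = 2·arcsin(√a) = 0.150185 rad = 8.6050°
d = R·c = 6375 × 0.150185 = 957.4 km

957.4 km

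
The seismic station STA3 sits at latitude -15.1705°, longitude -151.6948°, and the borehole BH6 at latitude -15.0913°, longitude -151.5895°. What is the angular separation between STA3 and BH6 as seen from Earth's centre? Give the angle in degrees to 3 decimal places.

0.129°

Δφ = 0.0792°,  Δλ = 0.1053°
a = sin²(Δφ/2) + cos φ₁ cos φ₂ sin²(Δλ/2) = 0.000001
c = 2·arcsin(√a) = 0.002249 rad = 0.1289°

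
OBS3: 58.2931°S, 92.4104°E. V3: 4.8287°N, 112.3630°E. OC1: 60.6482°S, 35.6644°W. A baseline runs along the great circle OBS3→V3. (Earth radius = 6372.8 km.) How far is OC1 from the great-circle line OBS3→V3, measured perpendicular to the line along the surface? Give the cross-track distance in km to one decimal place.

572.1 km

δ₁₃ = central angle OBS3→OC1 = 0.948796 rad  (haversine)
θ₁₃ = bearing OBS3→OC1 = 208.345°,  θ₁₂ = bearing OBS3→V3 = 22.012°
dₓₜ = R·arcsin(sin δ₁₃ · sin(θ₁₃ − θ₁₂)) = 6372.8·arcsin(0.81271·sin(186.333°)) = -572.081 km
|dₓₜ| = 572.081 km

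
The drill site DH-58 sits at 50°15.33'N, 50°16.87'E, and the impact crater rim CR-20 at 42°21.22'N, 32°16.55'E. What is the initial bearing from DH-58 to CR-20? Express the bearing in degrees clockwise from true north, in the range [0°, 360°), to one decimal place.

244.4°

DH-58: φ = +50.25550°, λ = +50.28117°
CR-20: φ = +42.35367°, λ = +32.27583°
Δλ = -18.0053°
y = sin Δλ · cos φ₂ = -0.228429
x = cos φ₁ sin φ₂ − sin φ₁ cos φ₂ cos Δλ = -0.109649
θ = atan2(y, x) = -115.6417° → 244.3583° (mod 360°)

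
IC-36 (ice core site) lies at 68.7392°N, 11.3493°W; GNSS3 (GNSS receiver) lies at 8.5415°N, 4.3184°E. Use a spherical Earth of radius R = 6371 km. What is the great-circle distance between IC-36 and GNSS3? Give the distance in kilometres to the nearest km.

Δφ = -60.1977°,  Δλ = 15.6677°
a = sin²(Δφ/2) + cos φ₁ cos φ₂ sin²(Δλ/2) = 0.258157
c = 2·arcsin(√a) = 1.065936 rad = 61.0736°
d = R·c = 6371 × 1.065936 = 6791.1 km

6791 km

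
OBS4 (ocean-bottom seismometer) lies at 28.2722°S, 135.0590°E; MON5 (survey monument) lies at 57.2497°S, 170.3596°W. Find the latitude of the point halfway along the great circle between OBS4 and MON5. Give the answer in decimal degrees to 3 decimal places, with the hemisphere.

Bx = cos φ₂ cos Δλ = 0.313522,  By = cos φ₂ sin Δλ = 0.440865
φₘ = atan2(sin φ₁ + sin φ₂, √((cos φ₁ + Bx)² + By²)) = -45.92301°
λₘ = λ₁ + atan2(By, cos φ₁ + Bx) = 155.32128°

45.923°S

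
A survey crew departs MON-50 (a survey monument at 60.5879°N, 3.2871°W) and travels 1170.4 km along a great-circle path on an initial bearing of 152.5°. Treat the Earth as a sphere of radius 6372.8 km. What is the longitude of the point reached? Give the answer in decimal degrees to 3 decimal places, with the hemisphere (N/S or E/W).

δ = d/R = 1170.4/6372.8 = 0.183656 rad
φ₂ = arcsin(sin φ₁ cos δ + cos φ₁ sin δ cos θ)
   = arcsin(0.87111·0.98318 + 0.49109·0.18262·-0.88701) = 50.97843°
λ₂ = λ₁ + atan2(sin θ sin δ cos φ₁, cos δ − sin φ₁ sin φ₂) = 4.40990°

4.410°E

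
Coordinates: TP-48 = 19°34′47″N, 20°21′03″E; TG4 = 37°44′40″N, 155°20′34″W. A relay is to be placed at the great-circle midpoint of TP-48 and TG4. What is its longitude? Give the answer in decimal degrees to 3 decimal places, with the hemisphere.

0.777°W

TP-48: φ = +19.57972°, λ = +20.35083°
TG4: φ = +37.74444°, λ = -155.34278°
Bx = cos φ₂ cos Δλ = -0.788516,  By = cos φ₂ sin Δλ = -0.059377
φₘ = atan2(sin φ₁ + sin φ₂, √((cos φ₁ + Bx)² + By²)) = 80.13464°
λₘ = λ₁ + atan2(By, cos φ₁ + Bx) = -0.77673°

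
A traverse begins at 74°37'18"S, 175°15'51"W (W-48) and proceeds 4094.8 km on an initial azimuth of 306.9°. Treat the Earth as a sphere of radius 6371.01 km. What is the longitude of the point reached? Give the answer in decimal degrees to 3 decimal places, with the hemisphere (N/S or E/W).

W-48: φ = -74.62167°, λ = -175.26417°
δ = d/R = 4094.8/6371.01 = 0.642724 rad
φ₂ = arcsin(sin φ₁ cos δ + cos φ₁ sin δ cos θ)
   = arcsin(-0.96420·0.80047 + 0.26519·0.59938·0.60042) = -42.56057°
λ₂ = λ₁ + atan2(sin θ sin δ cos φ₁, cos δ − sin φ₁ sin φ₂) = 144.13815°

144.138°E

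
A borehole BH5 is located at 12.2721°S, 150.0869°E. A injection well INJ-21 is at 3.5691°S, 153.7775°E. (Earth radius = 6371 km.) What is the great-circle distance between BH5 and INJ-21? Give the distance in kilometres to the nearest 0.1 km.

Δφ = 8.7030°,  Δλ = 3.6906°
a = sin²(Δφ/2) + cos φ₁ cos φ₂ sin²(Δλ/2) = 0.006768
c = 2·arcsin(√a) = 0.164725 rad = 9.4381°
d = R·c = 6371 × 0.164725 = 1049.5 km

1049.5 km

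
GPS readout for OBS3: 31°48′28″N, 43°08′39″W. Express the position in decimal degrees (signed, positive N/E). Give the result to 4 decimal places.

lat: 31.8078° N → +31.8078°
lon: 43.1442° W → -43.1442°

+31.8078°, -43.1442°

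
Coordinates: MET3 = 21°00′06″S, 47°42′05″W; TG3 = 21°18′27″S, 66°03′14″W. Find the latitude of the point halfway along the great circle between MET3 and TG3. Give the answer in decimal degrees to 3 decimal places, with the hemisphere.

MET3: φ = -21.00167°, λ = -47.70139°
TG3: φ = -21.30750°, λ = -66.05389°
Bx = cos φ₂ cos Δλ = 0.884258,  By = cos φ₂ sin Δλ = -0.293339
φₘ = atan2(sin φ₁ + sin φ₂, √((cos φ₁ + Bx)² + By²)) = -21.40414°
λₘ = λ₁ + atan2(By, cos φ₁ + Bx) = -56.86808°

21.404°S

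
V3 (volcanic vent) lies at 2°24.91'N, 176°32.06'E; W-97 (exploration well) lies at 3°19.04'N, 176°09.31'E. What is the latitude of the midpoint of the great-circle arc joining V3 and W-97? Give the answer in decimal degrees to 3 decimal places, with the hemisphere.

V3: φ = +2.41517°, λ = +176.53433°
W-97: φ = +3.31733°, λ = +176.15517°
Bx = cos φ₂ cos Δλ = 0.998302,  By = cos φ₂ sin Δλ = -0.006607
φₘ = atan2(sin φ₁ + sin φ₂, √((cos φ₁ + Bx)² + By²)) = 2.86627°
λₘ = λ₁ + atan2(By, cos φ₁ + Bx) = 176.34482°

2.866°N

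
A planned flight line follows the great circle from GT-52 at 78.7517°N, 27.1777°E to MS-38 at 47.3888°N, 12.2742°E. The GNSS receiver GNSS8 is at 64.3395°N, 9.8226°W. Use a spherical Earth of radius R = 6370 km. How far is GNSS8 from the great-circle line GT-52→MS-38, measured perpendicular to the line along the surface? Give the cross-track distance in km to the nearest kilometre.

1231 km

δ₁₃ = central angle GT-52→GNSS8 = 0.312653 rad  (haversine)
θ₁₃ = bearing GT-52→GNSS8 = 237.917°,  θ₁₂ = bearing GT-52→MS-38 = 199.268°
dₓₜ = R·arcsin(sin δ₁₃ · sin(θ₁₃ − θ₁₂)) = 6370·arcsin(0.30758·sin(38.650°)) = 1231.352 km
|dₓₜ| = 1231.352 km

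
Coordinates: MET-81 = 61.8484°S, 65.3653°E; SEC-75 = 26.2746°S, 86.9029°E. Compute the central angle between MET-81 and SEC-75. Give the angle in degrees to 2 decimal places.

38.39°

Δφ = 35.5738°,  Δλ = 21.5376°
a = sin²(Δφ/2) + cos φ₁ cos φ₂ sin²(Δλ/2) = 0.108086
c = 2·arcsin(√a) = 0.669991 rad = 38.3876°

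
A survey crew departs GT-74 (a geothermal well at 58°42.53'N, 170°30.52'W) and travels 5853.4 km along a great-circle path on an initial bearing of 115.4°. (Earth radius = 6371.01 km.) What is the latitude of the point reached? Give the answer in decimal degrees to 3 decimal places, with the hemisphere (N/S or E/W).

19.966°N

GT-74: φ = +58.70883°, λ = -170.50867°
δ = d/R = 5853.4/6371.01 = 0.918755 rad
φ₂ = arcsin(sin φ₁ cos δ + cos φ₁ sin δ cos θ)
   = arcsin(0.85454·0.60681 + 0.51939·0.79485·-0.42894) = 19.96609°
λ₂ = λ₁ + atan2(sin θ sin δ cos φ₁, cos δ − sin φ₁ sin φ₂) = -120.69683°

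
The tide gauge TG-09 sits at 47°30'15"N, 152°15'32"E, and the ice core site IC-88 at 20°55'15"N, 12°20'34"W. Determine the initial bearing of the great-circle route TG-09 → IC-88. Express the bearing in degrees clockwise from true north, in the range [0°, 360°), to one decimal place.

TG-09: φ = +47.50417°, λ = +152.25889°
IC-88: φ = +20.92083°, λ = -12.34278°
Δλ = -164.6017°
y = sin Δλ · cos φ₂ = -0.248023
x = cos φ₁ sin φ₂ − sin φ₁ cos φ₂ cos Δλ = 0.905214
θ = atan2(y, x) = -15.3226° → 344.6774° (mod 360°)

344.7°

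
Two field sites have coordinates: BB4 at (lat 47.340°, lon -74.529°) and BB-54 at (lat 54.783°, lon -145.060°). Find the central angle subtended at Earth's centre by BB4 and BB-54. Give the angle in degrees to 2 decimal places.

43.03°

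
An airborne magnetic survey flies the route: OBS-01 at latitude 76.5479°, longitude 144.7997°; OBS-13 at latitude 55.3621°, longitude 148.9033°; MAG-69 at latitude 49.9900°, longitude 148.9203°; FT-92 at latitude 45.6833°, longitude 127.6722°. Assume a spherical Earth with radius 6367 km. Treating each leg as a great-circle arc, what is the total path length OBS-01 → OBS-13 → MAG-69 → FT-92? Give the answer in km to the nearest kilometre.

OBS-01→OBS-13: c = 0.370699 rad, d = 2360.24 km
OBS-13→MAG-69: c = 0.093761 rad, d = 596.98 km
MAG-69→FT-92: c = 0.259016 rad, d = 1649.16 km
Total = 2360.24 + 596.98 + 1649.16 = 4606.37 km

4606 km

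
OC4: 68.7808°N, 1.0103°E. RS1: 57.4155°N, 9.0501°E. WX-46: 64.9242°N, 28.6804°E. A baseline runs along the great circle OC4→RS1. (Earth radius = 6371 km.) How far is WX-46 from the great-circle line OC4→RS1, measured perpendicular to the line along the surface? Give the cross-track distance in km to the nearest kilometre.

1122 km

δ₁₃ = central angle OC4→WX-46 = 0.199364 rad  (haversine)
θ₁₃ = bearing OC4→WX-46 = 96.400°,  θ₁₂ = bearing OC4→RS1 = 158.593°
dₓₜ = R·arcsin(sin δ₁₃ · sin(θ₁₃ − θ₁₂)) = 6371·arcsin(0.19805·sin(-62.193°)) = -1121.840 km
|dₓₜ| = 1121.840 km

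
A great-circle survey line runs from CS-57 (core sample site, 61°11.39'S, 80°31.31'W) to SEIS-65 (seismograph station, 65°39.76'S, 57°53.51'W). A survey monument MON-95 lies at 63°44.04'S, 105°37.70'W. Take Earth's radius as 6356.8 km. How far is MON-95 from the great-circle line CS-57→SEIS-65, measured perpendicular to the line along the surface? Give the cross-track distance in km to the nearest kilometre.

1096 km

CS-57: φ = -61.18983°, λ = -80.52183°
SEIS-65: φ = -65.66267°, λ = -57.89183°
MON-95: φ = -63.73400°, λ = -105.62833°
δ₁₃ = central angle CS-57→MON-95 = 0.205959 rad  (haversine)
θ₁₃ = bearing CS-57→MON-95 = 246.659°,  θ₁₂ = bearing CS-57→SEIS-65 = 123.709°
dₓₜ = R·arcsin(sin δ₁₃ · sin(θ₁₃ − θ₁₂)) = 6356.8·arcsin(0.20451·sin(122.951°)) = 1096.311 km
|dₓₜ| = 1096.311 km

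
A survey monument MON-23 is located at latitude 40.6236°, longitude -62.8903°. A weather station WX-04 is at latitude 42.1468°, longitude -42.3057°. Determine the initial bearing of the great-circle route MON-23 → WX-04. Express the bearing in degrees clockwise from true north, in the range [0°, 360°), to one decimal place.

Δλ = 20.5846°
y = sin Δλ · cos φ₂ = 0.260679
x = cos φ₁ sin φ₂ − sin φ₁ cos φ₂ cos Δλ = 0.057402
θ = atan2(y, x) = 77.5815° → 77.5815° (mod 360°)

77.6°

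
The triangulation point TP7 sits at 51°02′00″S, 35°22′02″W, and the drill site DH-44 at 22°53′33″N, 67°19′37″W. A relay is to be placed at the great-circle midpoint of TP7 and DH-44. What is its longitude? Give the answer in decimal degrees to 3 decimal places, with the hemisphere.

TP7: φ = -51.03333°, λ = -35.36722°
DH-44: φ = +22.89250°, λ = -67.32694°
Bx = cos φ₂ cos Δλ = 0.781596,  By = cos φ₂ sin Δλ = -0.487632
φₘ = atan2(sin φ₁ + sin φ₂, √((cos φ₁ + Bx)² + By²)) = -14.59184°
λₘ = λ₁ + atan2(By, cos φ₁ + Bx) = -54.43873°

54.439°W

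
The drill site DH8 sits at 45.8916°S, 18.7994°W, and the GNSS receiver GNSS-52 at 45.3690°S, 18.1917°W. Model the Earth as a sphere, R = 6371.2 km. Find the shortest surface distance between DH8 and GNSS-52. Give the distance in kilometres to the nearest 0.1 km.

Δφ = 0.5226°,  Δλ = 0.6077°
a = sin²(Δφ/2) + cos φ₁ cos φ₂ sin²(Δλ/2) = 0.000035
c = 2·arcsin(√a) = 0.011756 rad = 0.6736°
d = R·c = 6371.2 × 0.011756 = 74.9 km

74.9 km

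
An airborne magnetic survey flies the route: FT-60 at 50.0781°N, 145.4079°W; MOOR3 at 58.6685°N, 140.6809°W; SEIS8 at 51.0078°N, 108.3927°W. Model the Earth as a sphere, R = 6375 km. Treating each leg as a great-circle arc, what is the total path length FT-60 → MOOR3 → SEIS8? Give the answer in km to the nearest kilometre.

3214 km

FT-60→MOOR3: c = 0.157348 rad, d = 1003.09 km
MOOR3→SEIS8: c = 0.346748 rad, d = 2210.52 km
Total = 1003.09 + 2210.52 = 3213.61 km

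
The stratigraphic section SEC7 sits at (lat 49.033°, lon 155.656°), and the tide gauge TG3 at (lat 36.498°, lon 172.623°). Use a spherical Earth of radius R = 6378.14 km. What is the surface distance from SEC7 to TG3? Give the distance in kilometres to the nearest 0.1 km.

Δφ = -12.5350°,  Δλ = 16.9670°
a = sin²(Δφ/2) + cos φ₁ cos φ₂ sin²(Δλ/2) = 0.023388
c = 2·arcsin(√a) = 0.307071 rad = 17.5939°
d = R·c = 6378.14 × 0.307071 = 1958.5 km

1958.5 km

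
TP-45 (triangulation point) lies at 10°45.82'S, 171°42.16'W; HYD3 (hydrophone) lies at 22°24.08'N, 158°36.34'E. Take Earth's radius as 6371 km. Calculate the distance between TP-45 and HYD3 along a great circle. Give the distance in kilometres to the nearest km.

4906 km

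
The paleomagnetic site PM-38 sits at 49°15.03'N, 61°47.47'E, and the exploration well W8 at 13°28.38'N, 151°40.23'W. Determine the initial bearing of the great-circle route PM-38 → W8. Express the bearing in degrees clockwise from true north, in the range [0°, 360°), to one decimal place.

35.0°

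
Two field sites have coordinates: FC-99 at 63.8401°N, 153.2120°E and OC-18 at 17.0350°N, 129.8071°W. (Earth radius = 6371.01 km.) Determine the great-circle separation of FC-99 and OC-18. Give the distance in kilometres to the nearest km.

Δφ = -46.8051°,  Δλ = 76.9809°
a = sin²(Δφ/2) + cos φ₁ cos φ₂ sin²(Δλ/2) = 0.321045
c = 2·arcsin(√a) = 1.204769 rad = 69.0282°
d = R·c = 6371.01 × 1.204769 = 7675.6 km

7676 km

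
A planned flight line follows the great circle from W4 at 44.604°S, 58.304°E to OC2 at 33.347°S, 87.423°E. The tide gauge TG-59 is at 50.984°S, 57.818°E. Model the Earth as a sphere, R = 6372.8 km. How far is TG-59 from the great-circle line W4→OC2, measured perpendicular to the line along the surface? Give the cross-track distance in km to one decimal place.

670.3 km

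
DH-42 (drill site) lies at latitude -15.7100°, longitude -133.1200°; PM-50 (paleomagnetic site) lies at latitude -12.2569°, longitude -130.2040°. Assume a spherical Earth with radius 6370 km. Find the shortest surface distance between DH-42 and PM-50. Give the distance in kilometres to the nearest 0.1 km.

Δφ = 3.4531°,  Δλ = 2.9160°
a = sin²(Δφ/2) + cos φ₁ cos φ₂ sin²(Δλ/2) = 0.001517
c = 2·arcsin(√a) = 0.077912 rad = 4.4640°
d = R·c = 6370 × 0.077912 = 496.3 km

496.3 km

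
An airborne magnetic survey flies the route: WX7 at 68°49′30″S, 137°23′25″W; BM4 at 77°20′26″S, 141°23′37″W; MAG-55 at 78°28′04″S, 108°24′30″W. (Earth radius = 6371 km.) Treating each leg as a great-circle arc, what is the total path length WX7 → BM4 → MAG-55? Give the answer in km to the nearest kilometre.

1723 km

WX7: φ = -68.82500°, λ = -137.39028°
BM4: φ = -77.34056°, λ = -141.39361°
MAG-55: φ = -78.46778°, λ = -108.40833°
WX7→BM4: c = 0.149923 rad, d = 955.16 km
BM4→MAG-55: c = 0.120537 rad, d = 767.94 km
Total = 955.16 + 767.94 = 1723.10 km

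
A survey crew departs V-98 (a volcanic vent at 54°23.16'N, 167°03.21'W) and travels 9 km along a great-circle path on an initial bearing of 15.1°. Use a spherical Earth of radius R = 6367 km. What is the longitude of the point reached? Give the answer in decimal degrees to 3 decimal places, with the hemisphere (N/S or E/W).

V-98: φ = +54.38600°, λ = -167.05350°
δ = d/R = 9/6367 = 0.001414 rad
φ₂ = arcsin(sin φ₁ cos δ + cos φ₁ sin δ cos θ)
   = arcsin(0.81296·1.00000 + 0.58232·0.00141·0.96547) = 54.46419°
λ₂ = λ₁ + atan2(sin θ sin δ cos φ₁, cos δ − sin φ₁ sin φ₂) = -167.01720°

167.017°W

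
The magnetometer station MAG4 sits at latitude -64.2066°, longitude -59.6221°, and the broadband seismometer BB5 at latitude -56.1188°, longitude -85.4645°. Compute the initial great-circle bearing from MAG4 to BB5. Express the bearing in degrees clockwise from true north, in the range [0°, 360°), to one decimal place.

290.4°

Δλ = -25.8424°
y = sin Δλ · cos φ₂ = -0.243001
x = cos φ₁ sin φ₂ − sin φ₁ cos φ₂ cos Δλ = 0.090496
θ = atan2(y, x) = -69.5743° → 290.4257° (mod 360°)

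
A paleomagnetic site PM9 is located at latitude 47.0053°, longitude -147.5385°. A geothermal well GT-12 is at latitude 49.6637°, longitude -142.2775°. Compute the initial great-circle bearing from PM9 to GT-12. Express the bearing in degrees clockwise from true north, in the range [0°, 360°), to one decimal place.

Δλ = 5.2610°
y = sin Δλ · cos φ₂ = 0.059350
x = cos φ₁ sin φ₂ − sin φ₁ cos φ₂ cos Δλ = 0.048376
θ = atan2(y, x) = 50.8170° → 50.8170° (mod 360°)

50.8°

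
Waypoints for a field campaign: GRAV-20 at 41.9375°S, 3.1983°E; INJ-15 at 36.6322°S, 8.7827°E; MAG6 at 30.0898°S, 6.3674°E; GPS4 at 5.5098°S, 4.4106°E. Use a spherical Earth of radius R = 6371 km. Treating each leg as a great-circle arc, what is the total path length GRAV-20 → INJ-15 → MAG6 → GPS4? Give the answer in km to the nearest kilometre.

4263 km

GRAV-20→INJ-15: c = 0.119377 rad, d = 760.55 km
INJ-15→MAG6: c = 0.119478 rad, d = 761.20 km
MAG6→GPS4: c = 0.430208 rad, d = 2740.85 km
Total = 760.55 + 761.20 + 2740.85 = 4262.60 km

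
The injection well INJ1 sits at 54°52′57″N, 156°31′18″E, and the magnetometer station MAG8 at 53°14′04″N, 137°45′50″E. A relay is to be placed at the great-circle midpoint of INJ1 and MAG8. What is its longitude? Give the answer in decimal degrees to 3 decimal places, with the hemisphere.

146.955°E

INJ1: φ = +54.88250°, λ = +156.52167°
MAG8: φ = +53.23444°, λ = +137.76389°
Bx = cos φ₂ cos Δλ = 0.566751,  By = cos φ₂ sin Δλ = -0.192472
φₘ = atan2(sin φ₁ + sin φ₂, √((cos φ₁ + Bx)² + By²)) = 54.42398°
λₘ = λ₁ + atan2(By, cos φ₁ + Bx) = 146.95503°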